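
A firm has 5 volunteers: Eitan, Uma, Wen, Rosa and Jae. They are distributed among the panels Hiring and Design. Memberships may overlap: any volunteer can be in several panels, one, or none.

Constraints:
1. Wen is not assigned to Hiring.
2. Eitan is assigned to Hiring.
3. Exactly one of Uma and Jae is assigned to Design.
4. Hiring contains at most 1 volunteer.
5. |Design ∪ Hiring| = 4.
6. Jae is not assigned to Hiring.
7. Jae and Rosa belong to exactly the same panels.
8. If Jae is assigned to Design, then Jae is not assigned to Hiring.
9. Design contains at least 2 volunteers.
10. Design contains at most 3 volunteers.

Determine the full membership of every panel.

Hiring = {Eitan}; Design = {Jae, Rosa, Wen}

From (1): Wen ∉ Hiring.
From (2): Eitan ∈ Hiring.
From (6): Jae ∉ Hiring.
(4): Hiring already has 1, so the rest are out.
Suppose Eitan ∈ Design: no assignment then satisfies all the clues, so Eitan ∉ Design.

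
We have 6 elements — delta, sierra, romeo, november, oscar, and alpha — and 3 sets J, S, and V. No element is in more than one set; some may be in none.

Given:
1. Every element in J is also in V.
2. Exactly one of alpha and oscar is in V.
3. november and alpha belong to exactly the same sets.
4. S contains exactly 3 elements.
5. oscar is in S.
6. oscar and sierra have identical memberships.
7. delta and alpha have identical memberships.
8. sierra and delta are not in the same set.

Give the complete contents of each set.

From (5): oscar ∈ S.
(2) (exactly one): alpha ∈ V.
(3): november matches alpha: november ∉ J.
(3): november matches alpha: november ∉ S.
(3): november matches alpha: november ∈ V.
(6): sierra matches oscar: sierra ∉ J.
(6): sierra matches oscar: sierra ∈ S.
(7): delta matches alpha: delta ∉ J.
(7): delta matches alpha: delta ∉ S.
(7): delta matches alpha: delta ∈ V.
(4): only 3 candidates remain for S, so all are in.

J = {}; S = {oscar, romeo, sierra}; V = {alpha, delta, november}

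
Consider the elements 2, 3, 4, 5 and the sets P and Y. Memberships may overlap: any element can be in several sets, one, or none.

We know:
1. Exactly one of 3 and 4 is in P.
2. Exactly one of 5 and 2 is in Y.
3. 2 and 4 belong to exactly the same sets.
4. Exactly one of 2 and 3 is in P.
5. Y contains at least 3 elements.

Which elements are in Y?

Y = {2, 3, 4}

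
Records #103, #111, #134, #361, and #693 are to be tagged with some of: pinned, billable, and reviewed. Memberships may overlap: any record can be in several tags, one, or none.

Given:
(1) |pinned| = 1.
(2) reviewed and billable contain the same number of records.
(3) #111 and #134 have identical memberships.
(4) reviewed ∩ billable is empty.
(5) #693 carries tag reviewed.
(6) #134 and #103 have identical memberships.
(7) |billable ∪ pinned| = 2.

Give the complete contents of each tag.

pinned = {#693}; billable = {#361}; reviewed = {#693}

From (5): #693 ∈ reviewed.
(4) (disjoint): #693 ∉ billable.
Suppose #103 ∈ pinned: no assignment then satisfies all the clues, so #103 ∉ pinned.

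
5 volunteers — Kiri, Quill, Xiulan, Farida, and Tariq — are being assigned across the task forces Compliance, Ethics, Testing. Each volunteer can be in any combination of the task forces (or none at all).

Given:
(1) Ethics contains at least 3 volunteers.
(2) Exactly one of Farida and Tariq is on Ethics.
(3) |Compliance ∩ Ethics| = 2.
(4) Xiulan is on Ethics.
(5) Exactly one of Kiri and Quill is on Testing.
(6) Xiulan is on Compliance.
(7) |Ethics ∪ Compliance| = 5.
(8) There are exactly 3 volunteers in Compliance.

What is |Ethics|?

From (4): Xiulan ∈ Ethics.
From (6): Xiulan ∈ Compliance.
Suppose Kiri ∉ Ethics: no assignment then satisfies all the clues, so Kiri ∈ Ethics.

4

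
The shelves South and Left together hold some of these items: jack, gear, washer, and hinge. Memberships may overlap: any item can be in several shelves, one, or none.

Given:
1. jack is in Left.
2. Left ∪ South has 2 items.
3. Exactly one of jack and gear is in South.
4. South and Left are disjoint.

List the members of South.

From (1): jack ∈ Left.
(4) (disjoint): jack ∉ South.
(3) (exactly one): gear ∈ South.
(4) (disjoint): gear ∉ Left.
Suppose washer ∈ South: no assignment then satisfies all the clues, so washer ∉ South.

South = {gear}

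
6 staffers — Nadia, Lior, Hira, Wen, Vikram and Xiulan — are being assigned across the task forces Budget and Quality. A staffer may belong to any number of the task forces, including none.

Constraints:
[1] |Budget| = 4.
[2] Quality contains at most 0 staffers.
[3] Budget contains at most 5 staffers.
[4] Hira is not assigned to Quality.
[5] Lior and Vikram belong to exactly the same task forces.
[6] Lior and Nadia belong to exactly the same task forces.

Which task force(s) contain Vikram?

Vikram: Budget

From (4): Hira ∉ Quality.
(2): Quality already has 0, so the rest are out.
Suppose Vikram ∉ Budget: no assignment then satisfies all the clues, so Vikram ∈ Budget.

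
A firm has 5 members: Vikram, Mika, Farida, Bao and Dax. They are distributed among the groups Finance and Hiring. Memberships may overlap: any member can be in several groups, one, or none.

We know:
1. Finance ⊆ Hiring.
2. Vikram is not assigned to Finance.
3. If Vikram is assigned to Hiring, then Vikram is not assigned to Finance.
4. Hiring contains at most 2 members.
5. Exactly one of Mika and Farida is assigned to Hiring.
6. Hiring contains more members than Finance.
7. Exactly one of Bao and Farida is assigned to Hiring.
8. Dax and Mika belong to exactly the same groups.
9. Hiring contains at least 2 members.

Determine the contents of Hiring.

Hiring = {Farida, Vikram}

From (2): Vikram ∉ Finance.
Suppose Vikram ∉ Hiring: no assignment then satisfies all the clues, so Vikram ∈ Hiring.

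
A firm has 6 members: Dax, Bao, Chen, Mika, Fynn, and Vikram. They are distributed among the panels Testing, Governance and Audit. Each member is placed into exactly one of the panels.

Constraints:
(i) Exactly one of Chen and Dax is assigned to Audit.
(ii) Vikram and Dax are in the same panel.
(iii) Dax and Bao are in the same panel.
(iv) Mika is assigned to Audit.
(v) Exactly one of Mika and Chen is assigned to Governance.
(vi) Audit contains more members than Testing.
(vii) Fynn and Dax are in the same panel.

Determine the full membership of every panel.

From (iv): Mika ∈ Audit.
(v) (exactly one): Chen ∈ Governance.
(i) (exactly one): Dax ∈ Audit.
(ii): Vikram matches Dax: Vikram ∉ Testing.
(ii): Vikram matches Dax: Vikram ∉ Governance.
(ii): Vikram matches Dax: Vikram ∈ Audit.
(iii): Bao matches Dax: Bao ∉ Testing.
(iii): Bao matches Dax: Bao ∉ Governance.
(iii): Bao matches Dax: Bao ∈ Audit.
(vii): Fynn matches Dax: Fynn ∉ Testing.
(vii): Fynn matches Dax: Fynn ∉ Governance.
(vii): Fynn matches Dax: Fynn ∈ Audit.

Testing = {}; Governance = {Chen}; Audit = {Bao, Dax, Fynn, Mika, Vikram}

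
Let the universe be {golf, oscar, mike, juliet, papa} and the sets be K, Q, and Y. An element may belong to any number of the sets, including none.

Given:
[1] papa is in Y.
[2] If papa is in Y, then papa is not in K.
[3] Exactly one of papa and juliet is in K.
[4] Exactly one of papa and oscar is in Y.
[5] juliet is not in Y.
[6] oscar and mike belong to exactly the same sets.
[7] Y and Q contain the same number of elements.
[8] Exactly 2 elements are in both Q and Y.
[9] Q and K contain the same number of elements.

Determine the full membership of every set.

K = {golf, juliet}; Q = {golf, papa}; Y = {golf, papa}

From (1): papa ∈ Y.
From (5): juliet ∉ Y.
(2): papa ∉ K.
(3) (exactly one): juliet ∈ K.
(4) (exactly one): oscar ∉ Y.
(6): mike matches oscar: mike ∉ Y.
Suppose golf ∉ K: no assignment then satisfies all the clues, so golf ∈ K.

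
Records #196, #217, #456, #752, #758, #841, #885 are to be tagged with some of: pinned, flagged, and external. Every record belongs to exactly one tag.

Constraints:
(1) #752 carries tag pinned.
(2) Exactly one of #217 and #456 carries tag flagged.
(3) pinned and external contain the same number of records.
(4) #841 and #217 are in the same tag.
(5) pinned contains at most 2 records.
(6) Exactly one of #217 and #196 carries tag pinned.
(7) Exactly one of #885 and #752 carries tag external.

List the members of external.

external = {#456, #885}

From (1): #752 ∈ pinned.
(7) (exactly one): #885 ∈ external.
Suppose #196 ∈ external: no assignment then satisfies all the clues, so #196 ∉ external.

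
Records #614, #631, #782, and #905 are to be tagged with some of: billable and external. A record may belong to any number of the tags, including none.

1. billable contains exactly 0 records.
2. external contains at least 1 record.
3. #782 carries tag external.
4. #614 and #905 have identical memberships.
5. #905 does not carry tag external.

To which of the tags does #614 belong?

#614: none

From (3): #782 ∈ external.
From (5): #905 ∉ external.
(1): billable already has 0, so the rest are out.
(4): #614 matches #905: #614 ∉ external.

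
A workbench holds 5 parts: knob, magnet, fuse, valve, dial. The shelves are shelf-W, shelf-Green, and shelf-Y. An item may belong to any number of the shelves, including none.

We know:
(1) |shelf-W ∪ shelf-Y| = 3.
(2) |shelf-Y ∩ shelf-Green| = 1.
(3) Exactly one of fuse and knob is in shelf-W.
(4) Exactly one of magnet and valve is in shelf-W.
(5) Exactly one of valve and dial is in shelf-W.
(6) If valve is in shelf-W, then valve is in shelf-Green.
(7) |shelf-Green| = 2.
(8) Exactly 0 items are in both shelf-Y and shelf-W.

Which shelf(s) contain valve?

valve: shelf-Green, shelf-W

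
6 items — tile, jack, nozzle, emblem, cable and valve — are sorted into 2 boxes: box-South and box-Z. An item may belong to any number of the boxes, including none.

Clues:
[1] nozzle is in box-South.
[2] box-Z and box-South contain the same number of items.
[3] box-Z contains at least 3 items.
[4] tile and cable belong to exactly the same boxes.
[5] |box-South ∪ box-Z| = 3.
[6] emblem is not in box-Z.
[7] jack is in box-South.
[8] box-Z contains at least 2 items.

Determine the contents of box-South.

box-South = {jack, nozzle, valve}

From (1): nozzle ∈ box-South.
From (6): emblem ∉ box-Z.
From (7): jack ∈ box-South.
Suppose tile ∈ box-South: no assignment then satisfies all the clues, so tile ∉ box-South.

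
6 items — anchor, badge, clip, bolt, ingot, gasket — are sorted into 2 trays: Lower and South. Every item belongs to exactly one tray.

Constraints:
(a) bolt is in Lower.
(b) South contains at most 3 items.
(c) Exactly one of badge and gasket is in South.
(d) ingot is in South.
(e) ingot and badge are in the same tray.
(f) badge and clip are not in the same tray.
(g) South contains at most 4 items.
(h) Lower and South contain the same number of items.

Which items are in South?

South = {anchor, badge, ingot}

From (a): bolt ∈ Lower.
From (d): ingot ∈ South.
(e): badge matches ingot: badge ∉ Lower.
(e): badge matches ingot: badge ∈ South.
(f): clip ∉ South.
Only one tray left: clip ∈ Lower.
(c) (exactly one): gasket ∉ South.
Only one tray left: gasket ∈ Lower.
Suppose anchor ∉ South: no assignment then satisfies all the clues, so anchor ∈ South.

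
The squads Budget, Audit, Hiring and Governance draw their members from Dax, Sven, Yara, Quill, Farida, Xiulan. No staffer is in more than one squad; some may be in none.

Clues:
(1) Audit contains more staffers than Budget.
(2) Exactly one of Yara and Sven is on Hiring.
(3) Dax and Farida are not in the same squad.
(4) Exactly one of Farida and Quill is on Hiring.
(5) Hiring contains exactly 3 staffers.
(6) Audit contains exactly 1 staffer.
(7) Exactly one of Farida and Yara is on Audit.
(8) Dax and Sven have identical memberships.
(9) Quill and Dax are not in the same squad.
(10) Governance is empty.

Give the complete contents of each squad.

Budget = {}; Audit = {Farida}; Hiring = {Quill, Xiulan, Yara}; Governance = {}

(10): Governance already has 0, so the rest are out.
Suppose Dax ∈ Budget: no assignment then satisfies all the clues, so Dax ∉ Budget.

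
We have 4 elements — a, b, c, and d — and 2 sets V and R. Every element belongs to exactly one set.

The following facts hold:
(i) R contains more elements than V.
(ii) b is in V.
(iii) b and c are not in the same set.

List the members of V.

V = {b}

From (ii): b ∈ V.
(iii): c ∉ V.
Only one set left: c ∈ R.
Suppose a ∈ V: no assignment then satisfies all the clues, so a ∉ V.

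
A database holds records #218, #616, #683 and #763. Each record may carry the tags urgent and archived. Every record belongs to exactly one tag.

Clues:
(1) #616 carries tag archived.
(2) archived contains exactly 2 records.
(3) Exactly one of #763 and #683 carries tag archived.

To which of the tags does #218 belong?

From (1): #616 ∈ archived.
Suppose #218 ∉ urgent: no assignment then satisfies all the clues, so #218 ∈ urgent.

#218: urgent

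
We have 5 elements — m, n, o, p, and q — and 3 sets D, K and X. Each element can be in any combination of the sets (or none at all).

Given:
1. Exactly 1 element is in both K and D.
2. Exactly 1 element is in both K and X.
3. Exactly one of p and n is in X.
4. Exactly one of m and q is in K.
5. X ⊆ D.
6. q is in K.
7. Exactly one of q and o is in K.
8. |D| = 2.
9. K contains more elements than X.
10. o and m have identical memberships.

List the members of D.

From (6): q ∈ K.
(4) (exactly one): m ∉ K.
(7) (exactly one): o ∉ K.
Suppose m ∈ D: no assignment then satisfies all the clues, so m ∉ D.

D = {n, p}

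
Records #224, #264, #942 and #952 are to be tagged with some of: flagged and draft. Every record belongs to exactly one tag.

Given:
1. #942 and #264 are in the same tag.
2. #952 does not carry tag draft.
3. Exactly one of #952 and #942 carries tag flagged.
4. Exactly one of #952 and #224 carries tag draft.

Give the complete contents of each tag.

From (2): #952 ∉ draft.
(4) (exactly one): #224 ∈ draft.
Only one tag left: #952 ∈ flagged.
(3) (exactly one): #942 ∉ flagged.
Only one tag left: #942 ∈ draft.
(1): #264 matches #942: #264 ∉ flagged.
(1): #264 matches #942: #264 ∈ draft.

flagged = {#952}; draft = {#224, #264, #942}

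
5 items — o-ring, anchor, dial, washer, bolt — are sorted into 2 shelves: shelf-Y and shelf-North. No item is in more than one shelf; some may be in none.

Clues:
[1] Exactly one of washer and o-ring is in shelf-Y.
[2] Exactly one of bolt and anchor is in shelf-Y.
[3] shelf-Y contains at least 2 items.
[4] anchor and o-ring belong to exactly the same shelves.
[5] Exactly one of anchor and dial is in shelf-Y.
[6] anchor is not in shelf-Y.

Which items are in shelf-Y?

shelf-Y = {bolt, dial, washer}

From (6): anchor ∉ shelf-Y.
(2) (exactly one): bolt ∈ shelf-Y.
(4): o-ring matches anchor: o-ring ∉ shelf-Y.
(5) (exactly one): dial ∈ shelf-Y.
(1) (exactly one): washer ∈ shelf-Y.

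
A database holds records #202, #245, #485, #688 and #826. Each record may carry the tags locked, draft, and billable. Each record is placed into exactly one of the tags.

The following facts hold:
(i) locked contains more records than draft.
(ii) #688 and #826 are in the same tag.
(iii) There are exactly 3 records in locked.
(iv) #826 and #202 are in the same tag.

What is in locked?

locked = {#202, #688, #826}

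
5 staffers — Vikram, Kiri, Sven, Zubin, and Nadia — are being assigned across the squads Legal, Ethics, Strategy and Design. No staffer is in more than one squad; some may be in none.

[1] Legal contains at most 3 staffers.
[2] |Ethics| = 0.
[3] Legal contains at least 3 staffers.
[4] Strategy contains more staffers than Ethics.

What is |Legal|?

3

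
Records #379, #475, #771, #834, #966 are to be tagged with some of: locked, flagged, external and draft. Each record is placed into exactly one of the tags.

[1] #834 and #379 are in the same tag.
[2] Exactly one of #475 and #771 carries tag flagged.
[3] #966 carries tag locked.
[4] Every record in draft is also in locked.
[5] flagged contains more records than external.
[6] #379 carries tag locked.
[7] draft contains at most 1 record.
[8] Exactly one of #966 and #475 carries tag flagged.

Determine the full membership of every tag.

locked = {#379, #771, #834, #966}; flagged = {#475}; external = {}; draft = {}

From (3): #966 ∈ locked.
From (6): #379 ∈ locked.
(1): #834 matches #379: #834 ∈ locked.
(8) (exactly one): #475 ∈ flagged.
(2) (exactly one): #771 ∉ flagged.
Suppose #771 ∉ locked: no assignment then satisfies all the clues, so #771 ∈ locked.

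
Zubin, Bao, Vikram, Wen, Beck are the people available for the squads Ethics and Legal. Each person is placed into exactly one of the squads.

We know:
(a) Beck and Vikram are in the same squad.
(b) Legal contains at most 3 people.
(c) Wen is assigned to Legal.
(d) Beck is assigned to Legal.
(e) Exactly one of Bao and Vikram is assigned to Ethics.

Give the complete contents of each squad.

From (c): Wen ∈ Legal.
From (d): Beck ∈ Legal.
(a): Vikram matches Beck: Vikram ∉ Ethics.
(a): Vikram matches Beck: Vikram ∈ Legal.
(b): Legal already has 3, so the rest are out.
(e) (exactly one): Bao ∈ Ethics.
Only one squad left: Zubin ∈ Ethics.

Ethics = {Bao, Zubin}; Legal = {Beck, Vikram, Wen}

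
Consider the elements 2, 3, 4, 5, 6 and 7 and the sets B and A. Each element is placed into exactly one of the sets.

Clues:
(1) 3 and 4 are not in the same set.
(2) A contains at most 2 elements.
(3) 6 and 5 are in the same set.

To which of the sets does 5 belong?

5: B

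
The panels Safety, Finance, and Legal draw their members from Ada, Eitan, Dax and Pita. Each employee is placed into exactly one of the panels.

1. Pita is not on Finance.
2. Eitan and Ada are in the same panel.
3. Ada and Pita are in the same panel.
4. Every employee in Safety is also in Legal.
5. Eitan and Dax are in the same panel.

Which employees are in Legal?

Legal = {Ada, Dax, Eitan, Pita}

From (1): Pita ∉ Finance.
(3): Ada matches Pita: Ada ∉ Finance.
(2): Eitan matches Ada: Eitan ∉ Finance.
(5): Dax matches Eitan: Dax ∉ Finance.
Suppose Ada ∉ Legal: no assignment then satisfies all the clues, so Ada ∈ Legal.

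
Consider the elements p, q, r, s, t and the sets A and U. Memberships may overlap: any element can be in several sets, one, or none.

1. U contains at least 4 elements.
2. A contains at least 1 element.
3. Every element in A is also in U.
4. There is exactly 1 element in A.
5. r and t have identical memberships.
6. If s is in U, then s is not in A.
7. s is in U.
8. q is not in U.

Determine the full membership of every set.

A = {p}; U = {p, r, s, t}

From (7): s ∈ U.
From (8): q ∉ U.
(1): only 4 candidates remain for U, so all are in.
(3) contrapositive: q ∉ A.
(6): s ∉ A.
Suppose p ∉ A: no assignment then satisfies all the clues, so p ∈ A.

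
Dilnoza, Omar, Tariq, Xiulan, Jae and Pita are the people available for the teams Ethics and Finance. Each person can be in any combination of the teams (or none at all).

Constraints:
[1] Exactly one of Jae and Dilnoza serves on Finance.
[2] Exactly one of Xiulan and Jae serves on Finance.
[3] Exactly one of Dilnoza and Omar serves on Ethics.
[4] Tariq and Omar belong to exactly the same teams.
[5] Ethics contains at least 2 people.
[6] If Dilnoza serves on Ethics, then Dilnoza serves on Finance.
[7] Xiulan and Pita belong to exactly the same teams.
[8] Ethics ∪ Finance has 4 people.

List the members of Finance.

Finance = {Dilnoza, Pita, Xiulan}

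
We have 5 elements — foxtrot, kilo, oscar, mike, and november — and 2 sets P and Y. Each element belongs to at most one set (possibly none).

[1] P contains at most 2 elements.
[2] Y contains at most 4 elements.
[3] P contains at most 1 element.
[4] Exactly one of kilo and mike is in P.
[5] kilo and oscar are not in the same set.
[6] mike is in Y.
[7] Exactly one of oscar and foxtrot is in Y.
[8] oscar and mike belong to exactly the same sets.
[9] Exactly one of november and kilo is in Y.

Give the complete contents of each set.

P = {kilo}; Y = {mike, november, oscar}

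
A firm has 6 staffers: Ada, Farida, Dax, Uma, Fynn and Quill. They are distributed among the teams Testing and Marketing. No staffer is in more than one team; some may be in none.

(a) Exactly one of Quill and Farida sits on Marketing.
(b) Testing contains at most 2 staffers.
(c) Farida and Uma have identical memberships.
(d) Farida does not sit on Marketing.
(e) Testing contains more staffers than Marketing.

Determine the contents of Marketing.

Marketing = {Quill}

From (d): Farida ∉ Marketing.
(a) (exactly one): Quill ∈ Marketing.
(c): Uma matches Farida: Uma ∉ Marketing.
Suppose Ada ∈ Marketing: no assignment then satisfies all the clues, so Ada ∉ Marketing.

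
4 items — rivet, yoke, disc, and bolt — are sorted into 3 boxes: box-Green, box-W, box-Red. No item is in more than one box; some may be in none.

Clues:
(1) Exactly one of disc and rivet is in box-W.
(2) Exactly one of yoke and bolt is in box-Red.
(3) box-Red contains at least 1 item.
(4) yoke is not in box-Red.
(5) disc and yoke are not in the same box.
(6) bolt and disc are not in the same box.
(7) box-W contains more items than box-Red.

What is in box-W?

From (4): yoke ∉ box-Red.
(2) (exactly one): bolt ∈ box-Red.
(6): disc ∉ box-Red.
Suppose rivet ∉ box-W: no assignment then satisfies all the clues, so rivet ∈ box-W.

box-W = {rivet, yoke}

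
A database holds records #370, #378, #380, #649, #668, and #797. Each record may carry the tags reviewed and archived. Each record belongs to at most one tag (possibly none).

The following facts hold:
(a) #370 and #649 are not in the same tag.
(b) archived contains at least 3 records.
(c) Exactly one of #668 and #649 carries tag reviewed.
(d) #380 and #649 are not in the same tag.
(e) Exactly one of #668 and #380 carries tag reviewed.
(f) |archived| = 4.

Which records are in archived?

archived = {#370, #378, #380, #797}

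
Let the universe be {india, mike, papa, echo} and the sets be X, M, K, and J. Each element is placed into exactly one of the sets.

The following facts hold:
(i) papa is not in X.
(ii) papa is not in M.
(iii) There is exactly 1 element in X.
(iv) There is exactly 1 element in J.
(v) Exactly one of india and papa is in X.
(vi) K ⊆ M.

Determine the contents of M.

M = {echo, mike}

From (i): papa ∉ X.
From (ii): papa ∉ M.
(v) (exactly one): india ∈ X.
(vi) contrapositive: papa ∉ K.
Only one set left: papa ∈ J.
(iii): X already has 1, so the rest are out.
(iv): J already has 1, so the rest are out.
Suppose mike ∉ M: no assignment then satisfies all the clues, so mike ∈ M.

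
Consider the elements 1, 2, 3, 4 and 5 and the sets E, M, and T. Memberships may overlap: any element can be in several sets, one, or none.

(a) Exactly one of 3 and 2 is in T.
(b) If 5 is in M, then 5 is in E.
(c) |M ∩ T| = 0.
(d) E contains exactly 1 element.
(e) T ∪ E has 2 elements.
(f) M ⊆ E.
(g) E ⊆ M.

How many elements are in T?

1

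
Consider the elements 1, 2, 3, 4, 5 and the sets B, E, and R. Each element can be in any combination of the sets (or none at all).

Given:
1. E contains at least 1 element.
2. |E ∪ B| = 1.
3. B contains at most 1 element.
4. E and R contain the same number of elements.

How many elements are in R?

1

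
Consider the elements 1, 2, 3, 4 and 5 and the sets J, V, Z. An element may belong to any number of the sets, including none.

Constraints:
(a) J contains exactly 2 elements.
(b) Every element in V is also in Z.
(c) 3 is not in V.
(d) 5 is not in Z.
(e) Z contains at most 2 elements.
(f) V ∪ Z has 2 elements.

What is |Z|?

2

From (c): 3 ∉ V.
From (d): 5 ∉ Z.
(b) contrapositive: 5 ∉ V.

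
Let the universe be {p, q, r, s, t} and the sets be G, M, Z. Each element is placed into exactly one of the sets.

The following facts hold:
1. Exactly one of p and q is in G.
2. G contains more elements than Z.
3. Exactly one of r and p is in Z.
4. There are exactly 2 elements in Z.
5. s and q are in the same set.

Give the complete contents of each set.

G = {q, r, s}; M = {}; Z = {p, t}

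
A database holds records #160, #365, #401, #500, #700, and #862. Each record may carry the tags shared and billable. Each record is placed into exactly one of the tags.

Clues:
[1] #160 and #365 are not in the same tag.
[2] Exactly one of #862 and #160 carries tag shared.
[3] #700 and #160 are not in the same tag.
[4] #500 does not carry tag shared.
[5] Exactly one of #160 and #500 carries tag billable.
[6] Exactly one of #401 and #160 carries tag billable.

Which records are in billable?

From (4): #500 ∉ shared.
Only one tag left: #500 ∈ billable.
(5) (exactly one): #160 ∉ billable.
(6) (exactly one): #401 ∈ billable.
Only one tag left: #160 ∈ shared.
(1): #365 ∉ shared.
(2) (exactly one): #862 ∉ shared.
(3): #700 ∉ shared.
Only one tag left: #365 ∈ billable.
Only one tag left: #700 ∈ billable.
Only one tag left: #862 ∈ billable.

billable = {#365, #401, #500, #700, #862}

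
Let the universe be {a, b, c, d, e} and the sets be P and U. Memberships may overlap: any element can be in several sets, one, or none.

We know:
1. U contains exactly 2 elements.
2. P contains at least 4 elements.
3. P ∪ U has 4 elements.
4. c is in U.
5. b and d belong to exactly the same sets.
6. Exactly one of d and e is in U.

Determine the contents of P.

P = {b, c, d, e}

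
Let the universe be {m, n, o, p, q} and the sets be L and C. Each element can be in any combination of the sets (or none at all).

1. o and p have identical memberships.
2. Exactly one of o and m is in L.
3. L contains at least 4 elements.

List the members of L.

L = {n, o, p, q}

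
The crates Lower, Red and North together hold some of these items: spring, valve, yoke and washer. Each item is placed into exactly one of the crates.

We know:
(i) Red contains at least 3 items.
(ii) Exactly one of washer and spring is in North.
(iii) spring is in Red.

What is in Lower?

Lower = {}

From (iii): spring ∈ Red.
(ii) (exactly one): washer ∈ North.
(i): only 3 candidates remain for Red, so all are in.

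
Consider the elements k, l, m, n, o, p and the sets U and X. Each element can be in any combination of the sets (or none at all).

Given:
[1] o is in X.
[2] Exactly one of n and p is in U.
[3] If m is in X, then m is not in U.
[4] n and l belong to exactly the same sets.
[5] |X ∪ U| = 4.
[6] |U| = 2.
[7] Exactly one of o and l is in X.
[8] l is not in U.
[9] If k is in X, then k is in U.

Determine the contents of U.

U = {k, p}

From (1): o ∈ X.
From (8): l ∉ U.
(4): n matches l: n ∉ U.
(7) (exactly one): l ∉ X.
(2) (exactly one): p ∈ U.
(4): n matches l: n ∉ X.
Suppose k ∉ U: no assignment then satisfies all the clues, so k ∈ U.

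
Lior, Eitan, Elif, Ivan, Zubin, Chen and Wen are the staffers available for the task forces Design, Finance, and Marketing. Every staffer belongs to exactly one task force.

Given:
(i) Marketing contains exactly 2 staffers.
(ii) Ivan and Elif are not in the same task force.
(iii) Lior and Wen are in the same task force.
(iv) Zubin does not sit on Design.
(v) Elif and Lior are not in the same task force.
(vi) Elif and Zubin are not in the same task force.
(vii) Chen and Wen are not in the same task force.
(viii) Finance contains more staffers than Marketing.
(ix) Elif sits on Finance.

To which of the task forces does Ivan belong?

Ivan: Marketing

From (iv): Zubin ∉ Design.
From (ix): Elif ∈ Finance.
(ii): Ivan ∉ Finance.
(v): Lior ∉ Finance.
(vi): Zubin ∉ Finance.
Only one task force left: Zubin ∈ Marketing.
(iii): Wen matches Lior: Wen ∉ Finance.
Suppose Ivan ∈ Design: no assignment then satisfies all the clues, so Ivan ∉ Design.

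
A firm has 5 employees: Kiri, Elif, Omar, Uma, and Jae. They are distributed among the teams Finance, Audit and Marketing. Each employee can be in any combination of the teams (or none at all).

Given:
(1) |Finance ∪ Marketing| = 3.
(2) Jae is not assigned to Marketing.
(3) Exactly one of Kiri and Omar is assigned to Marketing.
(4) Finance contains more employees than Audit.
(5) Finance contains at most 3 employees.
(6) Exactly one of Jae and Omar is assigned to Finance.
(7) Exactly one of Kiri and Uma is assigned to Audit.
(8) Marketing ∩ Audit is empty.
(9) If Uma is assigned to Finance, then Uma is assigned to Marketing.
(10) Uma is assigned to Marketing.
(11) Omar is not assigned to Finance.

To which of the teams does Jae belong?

From (2): Jae ∉ Marketing.
From (10): Uma ∈ Marketing.
From (11): Omar ∉ Finance.
(6) (exactly one): Jae ∈ Finance.
(8) (disjoint): Uma ∉ Audit.
(7) (exactly one): Kiri ∈ Audit.
(8) (disjoint): Kiri ∉ Marketing.
(3) (exactly one): Omar ∈ Marketing.
(8) (disjoint): Omar ∉ Audit.
Suppose Jae ∈ Audit: no assignment then satisfies all the clues, so Jae ∉ Audit.

Jae: Finance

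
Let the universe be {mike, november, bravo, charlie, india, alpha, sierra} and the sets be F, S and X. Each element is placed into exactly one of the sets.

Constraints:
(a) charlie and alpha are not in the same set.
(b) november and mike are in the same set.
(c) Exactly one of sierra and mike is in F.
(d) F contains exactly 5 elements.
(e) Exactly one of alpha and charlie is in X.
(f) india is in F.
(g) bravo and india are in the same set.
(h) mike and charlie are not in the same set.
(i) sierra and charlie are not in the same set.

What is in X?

X = {charlie}

From (f): india ∈ F.
(g): bravo matches india: bravo ∈ F.
Suppose mike ∈ X: no assignment then satisfies all the clues, so mike ∉ X.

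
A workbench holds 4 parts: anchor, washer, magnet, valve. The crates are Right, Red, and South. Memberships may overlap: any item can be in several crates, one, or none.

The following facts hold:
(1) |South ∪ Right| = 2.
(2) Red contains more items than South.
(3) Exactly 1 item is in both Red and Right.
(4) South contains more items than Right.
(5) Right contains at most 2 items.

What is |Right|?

1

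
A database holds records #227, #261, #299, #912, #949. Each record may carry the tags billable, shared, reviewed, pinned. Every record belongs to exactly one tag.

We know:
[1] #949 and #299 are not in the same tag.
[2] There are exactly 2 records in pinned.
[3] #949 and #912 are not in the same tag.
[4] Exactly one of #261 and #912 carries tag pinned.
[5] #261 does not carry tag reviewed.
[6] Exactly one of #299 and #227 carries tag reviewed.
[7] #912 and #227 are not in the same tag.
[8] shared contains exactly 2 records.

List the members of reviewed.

reviewed = {#227}

From (5): #261 ∉ reviewed.
Suppose #227 ∉ reviewed: no assignment then satisfies all the clues, so #227 ∈ reviewed.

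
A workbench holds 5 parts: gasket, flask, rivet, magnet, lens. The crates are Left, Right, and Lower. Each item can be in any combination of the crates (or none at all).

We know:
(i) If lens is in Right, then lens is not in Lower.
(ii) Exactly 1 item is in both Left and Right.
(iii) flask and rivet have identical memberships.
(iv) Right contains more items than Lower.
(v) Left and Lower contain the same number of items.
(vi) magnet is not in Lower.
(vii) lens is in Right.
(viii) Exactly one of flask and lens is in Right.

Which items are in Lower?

Lower = {gasket}

From (vi): magnet ∉ Lower.
From (vii): lens ∈ Right.
(i): lens ∉ Lower.
(viii) (exactly one): flask ∉ Right.
(iii): rivet matches flask: rivet ∉ Right.
Suppose gasket ∉ Lower: no assignment then satisfies all the clues, so gasket ∈ Lower.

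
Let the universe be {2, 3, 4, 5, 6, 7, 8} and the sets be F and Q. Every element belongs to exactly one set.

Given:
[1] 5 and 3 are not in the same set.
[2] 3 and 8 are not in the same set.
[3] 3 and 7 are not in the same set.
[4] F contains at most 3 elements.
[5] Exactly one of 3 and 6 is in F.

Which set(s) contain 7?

7: Q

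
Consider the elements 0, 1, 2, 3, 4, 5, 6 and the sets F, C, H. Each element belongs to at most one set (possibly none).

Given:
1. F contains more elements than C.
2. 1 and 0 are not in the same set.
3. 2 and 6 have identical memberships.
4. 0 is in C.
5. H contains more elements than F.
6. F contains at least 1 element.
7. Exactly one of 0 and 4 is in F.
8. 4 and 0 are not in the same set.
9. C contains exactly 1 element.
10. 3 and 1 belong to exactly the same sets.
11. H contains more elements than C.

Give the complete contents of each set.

F = {4, 5}; C = {0}; H = {1, 2, 3, 6}

From (4): 0 ∈ C.
(2): 1 ∉ C.
(7) (exactly one): 4 ∈ F.
(9): C already has 1, so the rest are out.
Suppose 1 ∈ F: no assignment then satisfies all the clues, so 1 ∉ F.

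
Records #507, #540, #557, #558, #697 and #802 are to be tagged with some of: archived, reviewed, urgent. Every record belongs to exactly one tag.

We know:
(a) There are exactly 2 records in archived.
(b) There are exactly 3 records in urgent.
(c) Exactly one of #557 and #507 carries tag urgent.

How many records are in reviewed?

1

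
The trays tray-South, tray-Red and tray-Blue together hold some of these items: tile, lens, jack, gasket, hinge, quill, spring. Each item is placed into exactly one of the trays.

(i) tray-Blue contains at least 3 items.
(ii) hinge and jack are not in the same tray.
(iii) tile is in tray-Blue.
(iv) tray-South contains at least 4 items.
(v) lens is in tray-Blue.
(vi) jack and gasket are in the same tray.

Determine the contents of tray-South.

tray-South = {gasket, jack, quill, spring}

From (iii): tile ∈ tray-Blue.
From (v): lens ∈ tray-Blue.
Suppose jack ∉ tray-South: no assignment then satisfies all the clues, so jack ∈ tray-South.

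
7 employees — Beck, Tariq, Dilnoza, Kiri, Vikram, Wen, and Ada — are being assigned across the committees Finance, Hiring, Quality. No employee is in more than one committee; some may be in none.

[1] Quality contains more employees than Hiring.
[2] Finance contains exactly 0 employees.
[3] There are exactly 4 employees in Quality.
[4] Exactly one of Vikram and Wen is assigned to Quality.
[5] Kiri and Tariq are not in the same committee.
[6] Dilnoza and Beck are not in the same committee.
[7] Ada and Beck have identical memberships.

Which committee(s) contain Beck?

Beck: Quality

(2): Finance already has 0, so the rest are out.
Suppose Beck ∈ Hiring: no assignment then satisfies all the clues, so Beck ∉ Hiring.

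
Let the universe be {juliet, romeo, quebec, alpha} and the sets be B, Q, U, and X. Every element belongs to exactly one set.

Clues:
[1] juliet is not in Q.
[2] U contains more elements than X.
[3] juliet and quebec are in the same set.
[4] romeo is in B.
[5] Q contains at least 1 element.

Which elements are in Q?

Q = {alpha}

From (1): juliet ∉ Q.
From (4): romeo ∈ B.
(3): quebec matches juliet: quebec ∉ Q.
(5): only 1 candidates remain for Q, so all are in.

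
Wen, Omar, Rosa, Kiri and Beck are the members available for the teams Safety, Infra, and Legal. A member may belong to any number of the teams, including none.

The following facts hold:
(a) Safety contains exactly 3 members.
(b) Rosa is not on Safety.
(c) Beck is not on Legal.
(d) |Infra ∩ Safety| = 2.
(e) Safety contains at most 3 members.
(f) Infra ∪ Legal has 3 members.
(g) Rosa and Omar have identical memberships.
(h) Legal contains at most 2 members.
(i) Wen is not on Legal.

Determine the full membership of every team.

Safety = {Beck, Kiri, Wen}; Infra = {Beck, Wen}; Legal = {Kiri}

From (b): Rosa ∉ Safety.
From (c): Beck ∉ Legal.
From (i): Wen ∉ Legal.
(g): Omar matches Rosa: Omar ∉ Safety.
(a): only 3 candidates remain for Safety, so all are in.
Suppose Wen ∉ Infra: no assignment then satisfies all the clues, so Wen ∈ Infra.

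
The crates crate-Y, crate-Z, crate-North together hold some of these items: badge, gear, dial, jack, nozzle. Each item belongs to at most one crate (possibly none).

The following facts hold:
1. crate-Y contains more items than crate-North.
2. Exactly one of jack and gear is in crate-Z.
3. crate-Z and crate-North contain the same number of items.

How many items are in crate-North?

1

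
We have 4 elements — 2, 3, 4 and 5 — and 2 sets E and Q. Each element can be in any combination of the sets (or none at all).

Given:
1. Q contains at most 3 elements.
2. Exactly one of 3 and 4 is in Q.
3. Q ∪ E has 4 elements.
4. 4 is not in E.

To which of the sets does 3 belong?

3: E

From (4): 4 ∉ E.
Suppose 3 ∉ E: no assignment then satisfies all the clues, so 3 ∈ E.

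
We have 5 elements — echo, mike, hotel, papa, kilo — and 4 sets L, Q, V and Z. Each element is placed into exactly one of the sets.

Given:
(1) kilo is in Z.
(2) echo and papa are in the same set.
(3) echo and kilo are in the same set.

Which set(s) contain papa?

From (1): kilo ∈ Z.
(3): echo matches kilo: echo ∉ L.
(3): echo matches kilo: echo ∉ Q.
(3): echo matches kilo: echo ∉ V.
(3): echo matches kilo: echo ∈ Z.
(2): papa matches echo: papa ∉ L.
(2): papa matches echo: papa ∉ Q.
(2): papa matches echo: papa ∉ V.
(2): papa matches echo: papa ∈ Z.

papa: Z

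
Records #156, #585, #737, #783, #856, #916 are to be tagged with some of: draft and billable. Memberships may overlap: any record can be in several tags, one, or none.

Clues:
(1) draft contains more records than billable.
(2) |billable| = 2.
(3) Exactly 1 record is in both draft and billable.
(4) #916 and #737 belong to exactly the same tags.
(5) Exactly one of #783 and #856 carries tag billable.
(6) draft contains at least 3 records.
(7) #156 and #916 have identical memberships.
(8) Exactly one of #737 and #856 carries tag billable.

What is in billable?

billable = {#585, #856}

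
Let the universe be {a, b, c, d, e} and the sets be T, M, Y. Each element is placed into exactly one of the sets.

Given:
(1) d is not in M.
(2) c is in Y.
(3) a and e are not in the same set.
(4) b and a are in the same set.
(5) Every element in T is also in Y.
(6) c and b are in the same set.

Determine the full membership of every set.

T = {}; M = {e}; Y = {a, b, c, d}

From (1): d ∉ M.
From (2): c ∈ Y.
(6): b matches c: b ∉ T.
(6): b matches c: b ∉ M.
(6): b matches c: b ∈ Y.
(4): a matches b: a ∉ T.
(4): a matches b: a ∉ M.
(4): a matches b: a ∈ Y.
(3): e ∉ Y.
(5) contrapositive: e ∉ T.
Only one set left: e ∈ M.
Suppose d ∈ T: no assignment then satisfies all the clues, so d ∉ T.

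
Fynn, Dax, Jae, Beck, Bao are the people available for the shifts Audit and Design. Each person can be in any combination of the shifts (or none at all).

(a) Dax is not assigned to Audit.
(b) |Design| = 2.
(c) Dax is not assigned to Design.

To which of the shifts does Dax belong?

From (a): Dax ∉ Audit.
From (c): Dax ∉ Design.

Dax: none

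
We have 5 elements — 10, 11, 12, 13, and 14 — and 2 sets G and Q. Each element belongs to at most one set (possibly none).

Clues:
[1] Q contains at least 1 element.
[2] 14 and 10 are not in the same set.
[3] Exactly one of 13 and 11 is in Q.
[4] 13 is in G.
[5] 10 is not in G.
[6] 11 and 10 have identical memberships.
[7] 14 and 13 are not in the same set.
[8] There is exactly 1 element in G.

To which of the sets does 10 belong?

From (4): 13 ∈ G.
From (5): 10 ∉ G.
(3) (exactly one): 11 ∈ Q.
(6): 10 matches 11: 10 ∈ Q.
(7): 14 ∉ G.
(8): G already has 1, so the rest are out.
(2): 14 ∉ Q.

10: Q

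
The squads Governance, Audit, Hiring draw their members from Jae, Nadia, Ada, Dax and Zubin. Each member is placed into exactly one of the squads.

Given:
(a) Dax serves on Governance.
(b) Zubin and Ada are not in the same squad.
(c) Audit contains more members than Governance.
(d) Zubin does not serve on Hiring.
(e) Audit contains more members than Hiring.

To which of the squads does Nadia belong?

From (a): Dax ∈ Governance.
From (d): Zubin ∉ Hiring.
Suppose Nadia ∈ Governance: no assignment then satisfies all the clues, so Nadia ∉ Governance.

Nadia: Audit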